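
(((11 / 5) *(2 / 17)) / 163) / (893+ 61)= 11 / 6608835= 0.00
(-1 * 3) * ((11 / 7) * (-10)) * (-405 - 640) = -344850 / 7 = -49264.29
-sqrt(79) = -8.89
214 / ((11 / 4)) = 856 / 11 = 77.82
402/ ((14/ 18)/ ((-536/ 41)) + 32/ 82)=79509168/ 65417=1215.42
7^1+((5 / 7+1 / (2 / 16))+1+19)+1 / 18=4507 / 126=35.77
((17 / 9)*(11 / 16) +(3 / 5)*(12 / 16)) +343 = 248219 / 720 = 344.75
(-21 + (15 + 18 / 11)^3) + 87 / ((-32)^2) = 4583.51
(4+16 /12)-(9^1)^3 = -2171 /3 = -723.67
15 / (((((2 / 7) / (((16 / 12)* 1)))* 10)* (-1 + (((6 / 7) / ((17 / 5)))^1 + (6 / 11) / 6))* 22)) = -833 / 1720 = -0.48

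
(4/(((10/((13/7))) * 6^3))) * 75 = 65/252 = 0.26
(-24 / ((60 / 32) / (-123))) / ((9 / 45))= 7872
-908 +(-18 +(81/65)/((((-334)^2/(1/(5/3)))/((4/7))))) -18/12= -927.50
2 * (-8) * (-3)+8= 56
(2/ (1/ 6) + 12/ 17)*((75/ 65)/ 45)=72/ 221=0.33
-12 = -12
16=16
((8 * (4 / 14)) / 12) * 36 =48 / 7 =6.86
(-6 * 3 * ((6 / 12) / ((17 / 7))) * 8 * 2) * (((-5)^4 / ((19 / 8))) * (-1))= 15603.72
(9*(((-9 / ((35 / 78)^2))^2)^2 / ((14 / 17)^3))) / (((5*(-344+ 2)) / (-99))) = 273268035913168813703472 / 73377359603515625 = 3724146.49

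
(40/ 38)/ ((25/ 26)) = 104/ 95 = 1.09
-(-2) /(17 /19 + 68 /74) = 1406 /1275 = 1.10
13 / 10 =1.30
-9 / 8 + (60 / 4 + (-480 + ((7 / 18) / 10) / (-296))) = -24835147 / 53280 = -466.13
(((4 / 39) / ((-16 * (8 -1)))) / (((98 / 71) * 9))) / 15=-71 / 14447160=-0.00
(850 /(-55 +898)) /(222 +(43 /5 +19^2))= 125 /73341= 0.00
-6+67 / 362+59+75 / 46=228197 / 4163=54.82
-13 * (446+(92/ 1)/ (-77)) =-445250/ 77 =-5782.47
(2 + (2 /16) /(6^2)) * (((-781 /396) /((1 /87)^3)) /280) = -999144163 /107520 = -9292.64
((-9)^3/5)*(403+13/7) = -2065986/35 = -59028.17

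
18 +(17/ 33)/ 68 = 2377/ 132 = 18.01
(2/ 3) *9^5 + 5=39371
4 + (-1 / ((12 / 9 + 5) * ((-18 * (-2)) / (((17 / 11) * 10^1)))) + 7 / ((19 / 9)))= 9089 / 1254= 7.25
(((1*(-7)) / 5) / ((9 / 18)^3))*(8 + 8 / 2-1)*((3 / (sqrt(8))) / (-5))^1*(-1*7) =-3234*sqrt(2) / 25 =-182.94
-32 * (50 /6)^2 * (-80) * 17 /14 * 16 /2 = 108800000 /63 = 1726984.13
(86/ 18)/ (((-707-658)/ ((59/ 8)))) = -2537/ 98280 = -0.03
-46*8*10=-3680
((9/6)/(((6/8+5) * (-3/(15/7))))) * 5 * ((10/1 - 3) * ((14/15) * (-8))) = 48.70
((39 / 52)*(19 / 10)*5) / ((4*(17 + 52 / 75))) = 4275 / 42464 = 0.10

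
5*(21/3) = 35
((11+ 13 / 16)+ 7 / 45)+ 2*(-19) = -18743 / 720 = -26.03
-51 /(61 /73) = -3723 /61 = -61.03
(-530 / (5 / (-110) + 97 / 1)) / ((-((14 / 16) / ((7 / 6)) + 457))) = 46640 / 3905523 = 0.01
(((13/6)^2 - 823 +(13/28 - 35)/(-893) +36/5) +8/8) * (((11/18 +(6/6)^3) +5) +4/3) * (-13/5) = 847212344693/50633100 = 16732.38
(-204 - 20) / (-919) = 224 / 919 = 0.24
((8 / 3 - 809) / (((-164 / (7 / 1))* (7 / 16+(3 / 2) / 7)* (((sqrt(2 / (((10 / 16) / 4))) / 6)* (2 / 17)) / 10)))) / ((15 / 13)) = 638911* sqrt(5) / 219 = 6523.51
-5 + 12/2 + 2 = 3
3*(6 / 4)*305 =2745 / 2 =1372.50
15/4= 3.75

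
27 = 27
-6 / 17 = -0.35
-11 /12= -0.92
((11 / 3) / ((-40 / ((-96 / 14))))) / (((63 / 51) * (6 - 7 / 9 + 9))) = 561 / 15680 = 0.04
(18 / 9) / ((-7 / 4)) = -8 / 7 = -1.14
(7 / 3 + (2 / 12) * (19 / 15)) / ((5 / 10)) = 229 / 45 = 5.09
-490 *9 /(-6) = 735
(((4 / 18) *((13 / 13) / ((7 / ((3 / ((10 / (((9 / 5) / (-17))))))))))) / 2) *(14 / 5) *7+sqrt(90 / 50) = -21 / 2125+3 *sqrt(5) / 5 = 1.33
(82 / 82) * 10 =10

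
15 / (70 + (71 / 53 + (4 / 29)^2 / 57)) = 7621983 / 36250129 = 0.21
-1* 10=-10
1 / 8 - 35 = -279 / 8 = -34.88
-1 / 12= -0.08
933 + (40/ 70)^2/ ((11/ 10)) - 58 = 471785/ 539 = 875.30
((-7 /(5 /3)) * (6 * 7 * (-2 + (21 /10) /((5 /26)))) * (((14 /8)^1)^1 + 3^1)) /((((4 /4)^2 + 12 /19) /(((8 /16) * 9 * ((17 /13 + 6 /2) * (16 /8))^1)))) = -8946459396 /50375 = -177597.21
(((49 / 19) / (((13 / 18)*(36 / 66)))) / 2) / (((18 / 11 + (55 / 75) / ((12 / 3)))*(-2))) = -266805 / 296647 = -0.90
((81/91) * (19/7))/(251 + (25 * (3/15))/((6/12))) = 171/18473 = 0.01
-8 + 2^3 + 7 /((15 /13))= 91 /15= 6.07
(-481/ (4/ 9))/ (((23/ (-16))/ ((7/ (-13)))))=-9324/ 23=-405.39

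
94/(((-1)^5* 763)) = -0.12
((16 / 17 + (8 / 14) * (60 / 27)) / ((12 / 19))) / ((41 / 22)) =247456 / 131733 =1.88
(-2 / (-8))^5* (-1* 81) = -81 / 1024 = -0.08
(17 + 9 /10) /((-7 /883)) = -158057 /70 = -2257.96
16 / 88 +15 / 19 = 203 / 209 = 0.97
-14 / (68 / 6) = -21 / 17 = -1.24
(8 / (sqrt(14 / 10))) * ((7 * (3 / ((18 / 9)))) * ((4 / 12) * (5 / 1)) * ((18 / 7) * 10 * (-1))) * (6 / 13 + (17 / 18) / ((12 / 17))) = -252650 * sqrt(35) / 273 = -5475.08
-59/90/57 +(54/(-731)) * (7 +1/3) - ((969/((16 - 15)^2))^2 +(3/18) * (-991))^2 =-881337616684.58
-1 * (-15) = 15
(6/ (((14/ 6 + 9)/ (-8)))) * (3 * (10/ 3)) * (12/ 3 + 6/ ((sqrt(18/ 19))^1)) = -720 * sqrt(38)/ 17- 2880/ 17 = -430.49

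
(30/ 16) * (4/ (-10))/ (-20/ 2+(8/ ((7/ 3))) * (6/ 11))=231/ 2504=0.09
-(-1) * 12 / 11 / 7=12 / 77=0.16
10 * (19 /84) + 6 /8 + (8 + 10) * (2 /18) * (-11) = -1595 /84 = -18.99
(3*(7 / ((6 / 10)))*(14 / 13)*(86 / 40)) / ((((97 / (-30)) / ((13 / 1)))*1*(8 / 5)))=-203.64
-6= -6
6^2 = 36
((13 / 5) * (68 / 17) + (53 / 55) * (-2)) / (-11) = -0.77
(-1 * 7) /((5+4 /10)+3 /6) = -70 /59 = -1.19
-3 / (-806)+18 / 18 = 809 / 806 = 1.00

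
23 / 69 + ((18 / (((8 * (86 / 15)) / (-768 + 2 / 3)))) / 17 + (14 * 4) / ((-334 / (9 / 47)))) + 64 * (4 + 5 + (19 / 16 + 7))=74537693867 / 68851428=1082.59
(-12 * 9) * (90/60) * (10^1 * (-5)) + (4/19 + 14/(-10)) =769387/95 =8098.81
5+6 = 11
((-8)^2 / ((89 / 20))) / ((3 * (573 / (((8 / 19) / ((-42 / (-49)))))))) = 35840 / 8720487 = 0.00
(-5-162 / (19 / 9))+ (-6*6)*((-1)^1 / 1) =-869 / 19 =-45.74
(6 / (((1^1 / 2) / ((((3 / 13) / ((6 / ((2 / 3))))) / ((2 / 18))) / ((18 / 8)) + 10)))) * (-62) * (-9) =879408 / 13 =67646.77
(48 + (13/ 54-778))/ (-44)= 16.59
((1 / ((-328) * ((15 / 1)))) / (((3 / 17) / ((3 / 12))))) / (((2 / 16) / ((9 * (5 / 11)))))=-17 / 1804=-0.01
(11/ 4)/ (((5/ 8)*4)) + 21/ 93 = 411/ 310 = 1.33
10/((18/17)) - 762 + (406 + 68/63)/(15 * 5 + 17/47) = -27787400/37191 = -747.15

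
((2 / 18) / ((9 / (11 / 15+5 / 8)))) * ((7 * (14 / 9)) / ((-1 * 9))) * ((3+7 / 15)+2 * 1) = -327467 / 2952450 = -0.11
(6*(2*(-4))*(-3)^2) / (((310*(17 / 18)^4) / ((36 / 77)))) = -816293376 / 996823135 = -0.82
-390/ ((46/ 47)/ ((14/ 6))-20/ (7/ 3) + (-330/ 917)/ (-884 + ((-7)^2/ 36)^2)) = 291161543855/ 6085700121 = 47.84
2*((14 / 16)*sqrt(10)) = 7*sqrt(10) / 4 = 5.53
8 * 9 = 72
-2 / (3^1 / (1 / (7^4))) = -2 / 7203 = -0.00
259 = 259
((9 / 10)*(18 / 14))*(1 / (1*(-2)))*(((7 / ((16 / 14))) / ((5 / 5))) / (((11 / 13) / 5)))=-7371 / 352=-20.94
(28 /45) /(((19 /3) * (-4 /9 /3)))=-63 /95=-0.66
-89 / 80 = -1.11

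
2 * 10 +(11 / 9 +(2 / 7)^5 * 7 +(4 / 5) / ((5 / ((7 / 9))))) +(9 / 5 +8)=5611136 / 180075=31.16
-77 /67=-1.15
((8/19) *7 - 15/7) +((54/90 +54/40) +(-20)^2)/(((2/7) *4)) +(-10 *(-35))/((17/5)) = 164764293/361760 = 455.45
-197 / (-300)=197 / 300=0.66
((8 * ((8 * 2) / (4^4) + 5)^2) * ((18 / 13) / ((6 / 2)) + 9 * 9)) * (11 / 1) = 76429089 / 416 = 183723.77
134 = 134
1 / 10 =0.10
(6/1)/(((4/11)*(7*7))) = 0.34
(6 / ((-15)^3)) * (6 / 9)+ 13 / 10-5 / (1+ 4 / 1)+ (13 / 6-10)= -25429 / 3375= -7.53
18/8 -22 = -79/4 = -19.75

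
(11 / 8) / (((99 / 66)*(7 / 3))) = 11 / 28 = 0.39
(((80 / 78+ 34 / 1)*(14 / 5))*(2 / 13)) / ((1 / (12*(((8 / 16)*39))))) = 229488 / 65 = 3530.58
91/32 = 2.84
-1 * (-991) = 991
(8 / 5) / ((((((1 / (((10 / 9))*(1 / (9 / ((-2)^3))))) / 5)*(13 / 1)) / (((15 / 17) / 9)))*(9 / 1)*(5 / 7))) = -4480 / 483327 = -0.01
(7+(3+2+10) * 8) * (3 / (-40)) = -381 / 40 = -9.52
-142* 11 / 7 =-1562 / 7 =-223.14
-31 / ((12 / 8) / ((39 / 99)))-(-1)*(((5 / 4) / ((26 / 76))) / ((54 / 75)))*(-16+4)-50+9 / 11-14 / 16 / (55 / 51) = -6127769 / 51480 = -119.03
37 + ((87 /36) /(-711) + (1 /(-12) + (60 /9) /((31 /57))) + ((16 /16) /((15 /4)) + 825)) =289102319 /330615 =874.44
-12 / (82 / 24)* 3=-432 / 41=-10.54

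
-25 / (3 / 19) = -158.33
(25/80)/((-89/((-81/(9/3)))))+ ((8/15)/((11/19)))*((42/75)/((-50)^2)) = 348804443/3671250000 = 0.10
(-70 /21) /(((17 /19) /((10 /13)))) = -1900 /663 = -2.87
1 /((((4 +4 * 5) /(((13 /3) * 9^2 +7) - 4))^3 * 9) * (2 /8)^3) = 22819.89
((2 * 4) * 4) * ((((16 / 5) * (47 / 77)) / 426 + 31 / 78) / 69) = 13714576 / 73558485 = 0.19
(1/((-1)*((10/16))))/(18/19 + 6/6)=-152/185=-0.82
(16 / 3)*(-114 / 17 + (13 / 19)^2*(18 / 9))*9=-1699584 / 6137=-276.94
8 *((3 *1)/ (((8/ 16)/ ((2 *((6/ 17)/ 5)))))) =576/ 85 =6.78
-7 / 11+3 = 26 / 11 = 2.36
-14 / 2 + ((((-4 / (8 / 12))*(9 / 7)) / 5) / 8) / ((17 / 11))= -16957 / 2380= -7.12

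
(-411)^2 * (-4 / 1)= -675684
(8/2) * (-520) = -2080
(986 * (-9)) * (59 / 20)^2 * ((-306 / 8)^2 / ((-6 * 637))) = 120518872191 / 4076800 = 29562.13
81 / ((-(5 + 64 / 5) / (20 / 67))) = -1.36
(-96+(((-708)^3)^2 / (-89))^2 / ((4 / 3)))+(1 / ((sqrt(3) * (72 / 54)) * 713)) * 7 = 7 * sqrt(3) / 2852+11897627173726061675521996227896736 / 7921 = 1502036002237856542800403000000.00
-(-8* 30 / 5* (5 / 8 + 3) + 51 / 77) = 13347 / 77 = 173.34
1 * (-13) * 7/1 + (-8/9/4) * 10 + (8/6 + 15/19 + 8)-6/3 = -14552/171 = -85.10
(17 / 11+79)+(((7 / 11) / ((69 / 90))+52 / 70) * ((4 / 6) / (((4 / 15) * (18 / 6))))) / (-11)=4700354 / 58443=80.43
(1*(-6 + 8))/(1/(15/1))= 30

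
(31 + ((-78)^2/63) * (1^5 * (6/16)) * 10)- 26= 367.14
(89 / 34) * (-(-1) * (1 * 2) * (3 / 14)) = 267 / 238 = 1.12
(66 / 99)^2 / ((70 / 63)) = 2 / 5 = 0.40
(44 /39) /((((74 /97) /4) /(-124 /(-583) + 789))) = 357046136 /76479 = 4668.55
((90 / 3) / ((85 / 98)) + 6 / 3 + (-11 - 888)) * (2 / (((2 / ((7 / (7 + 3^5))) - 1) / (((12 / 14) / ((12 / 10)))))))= -146610 / 8381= -17.49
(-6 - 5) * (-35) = 385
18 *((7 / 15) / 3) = 14 / 5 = 2.80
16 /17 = 0.94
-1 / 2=-0.50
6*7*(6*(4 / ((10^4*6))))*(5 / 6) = 7 / 500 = 0.01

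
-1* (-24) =24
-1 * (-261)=261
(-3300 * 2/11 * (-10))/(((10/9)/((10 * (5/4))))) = 67500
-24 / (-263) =24 / 263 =0.09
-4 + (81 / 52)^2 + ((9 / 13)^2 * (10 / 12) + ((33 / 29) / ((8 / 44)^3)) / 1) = 14753899 / 78416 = 188.15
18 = 18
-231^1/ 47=-231/ 47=-4.91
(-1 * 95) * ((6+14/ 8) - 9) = 475/ 4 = 118.75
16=16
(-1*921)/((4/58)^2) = -774561/4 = -193640.25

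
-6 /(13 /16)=-96 /13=-7.38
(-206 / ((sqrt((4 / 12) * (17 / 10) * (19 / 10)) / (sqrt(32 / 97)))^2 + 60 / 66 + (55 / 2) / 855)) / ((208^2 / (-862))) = 4175161650 / 4277413153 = 0.98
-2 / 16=-1 / 8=-0.12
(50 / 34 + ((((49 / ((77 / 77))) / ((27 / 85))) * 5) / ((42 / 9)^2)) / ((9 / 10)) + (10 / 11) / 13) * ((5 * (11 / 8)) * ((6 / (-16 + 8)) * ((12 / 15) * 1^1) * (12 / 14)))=-5368105 / 37128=-144.58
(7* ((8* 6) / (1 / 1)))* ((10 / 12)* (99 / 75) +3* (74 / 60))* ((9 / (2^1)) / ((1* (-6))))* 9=-54432 / 5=-10886.40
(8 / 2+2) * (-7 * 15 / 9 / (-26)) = 2.69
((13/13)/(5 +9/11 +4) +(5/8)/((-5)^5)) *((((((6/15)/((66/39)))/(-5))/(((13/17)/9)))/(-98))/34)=13723/808500000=0.00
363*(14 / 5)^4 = 13945008 / 625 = 22312.01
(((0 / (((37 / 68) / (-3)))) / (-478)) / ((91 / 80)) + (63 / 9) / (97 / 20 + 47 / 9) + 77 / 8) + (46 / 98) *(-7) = 14575 / 2072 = 7.03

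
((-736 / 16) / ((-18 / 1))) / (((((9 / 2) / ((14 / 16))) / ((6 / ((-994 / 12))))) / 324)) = -828 / 71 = -11.66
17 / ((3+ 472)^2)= 17 / 225625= 0.00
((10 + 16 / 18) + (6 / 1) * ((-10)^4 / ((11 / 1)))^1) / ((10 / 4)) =1082156 / 495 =2186.17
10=10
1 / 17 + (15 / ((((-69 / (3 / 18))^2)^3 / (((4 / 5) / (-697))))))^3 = 0.06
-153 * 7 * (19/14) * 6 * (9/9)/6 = -2907/2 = -1453.50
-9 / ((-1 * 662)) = 9 / 662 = 0.01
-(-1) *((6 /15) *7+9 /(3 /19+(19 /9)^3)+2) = 3803487 /662540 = 5.74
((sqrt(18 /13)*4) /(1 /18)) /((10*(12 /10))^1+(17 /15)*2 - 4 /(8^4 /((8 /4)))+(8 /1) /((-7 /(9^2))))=-11612160*sqrt(26) /54726997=-1.08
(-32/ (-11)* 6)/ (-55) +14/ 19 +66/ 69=363796/ 264385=1.38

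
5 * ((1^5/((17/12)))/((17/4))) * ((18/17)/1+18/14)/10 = 6696/34391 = 0.19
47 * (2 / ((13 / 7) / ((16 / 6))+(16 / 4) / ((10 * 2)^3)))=1316000 / 9757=134.88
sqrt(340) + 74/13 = 74/13 + 2 * sqrt(85) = 24.13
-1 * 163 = -163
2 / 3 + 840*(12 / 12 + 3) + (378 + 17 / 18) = 67313 / 18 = 3739.61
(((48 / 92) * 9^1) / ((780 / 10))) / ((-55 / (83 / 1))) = -1494 / 16445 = -0.09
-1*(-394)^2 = -155236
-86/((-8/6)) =129/2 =64.50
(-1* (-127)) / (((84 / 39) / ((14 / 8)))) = 103.19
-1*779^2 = -606841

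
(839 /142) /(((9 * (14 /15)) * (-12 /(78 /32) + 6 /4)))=-54535 /265398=-0.21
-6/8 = -3/4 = -0.75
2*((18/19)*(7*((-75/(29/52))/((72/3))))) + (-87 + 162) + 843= 464868/551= 843.68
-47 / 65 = -0.72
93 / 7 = 13.29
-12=-12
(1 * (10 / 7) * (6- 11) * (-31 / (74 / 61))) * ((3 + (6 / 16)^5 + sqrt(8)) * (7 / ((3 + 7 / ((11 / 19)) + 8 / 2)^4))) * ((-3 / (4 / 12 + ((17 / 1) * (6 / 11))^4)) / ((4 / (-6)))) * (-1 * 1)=-13315429001803379 / 756267310170583859200- 405352643971 * sqrt(2) / 34619170082271600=-0.00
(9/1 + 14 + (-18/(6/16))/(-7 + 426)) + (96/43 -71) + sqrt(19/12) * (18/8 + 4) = -826656/18017 + 25 * sqrt(57)/24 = -38.02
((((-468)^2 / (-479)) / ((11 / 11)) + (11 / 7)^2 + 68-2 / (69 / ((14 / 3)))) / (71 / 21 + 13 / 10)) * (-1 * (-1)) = -18798423110 / 227423931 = -82.66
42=42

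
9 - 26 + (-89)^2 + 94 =7998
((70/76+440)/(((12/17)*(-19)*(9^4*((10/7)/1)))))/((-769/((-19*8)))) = -132923/191725542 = -0.00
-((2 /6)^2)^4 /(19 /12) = -4 /41553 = -0.00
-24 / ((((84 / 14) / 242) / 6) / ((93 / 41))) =-540144 / 41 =-13174.24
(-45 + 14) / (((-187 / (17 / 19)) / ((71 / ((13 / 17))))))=37417 / 2717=13.77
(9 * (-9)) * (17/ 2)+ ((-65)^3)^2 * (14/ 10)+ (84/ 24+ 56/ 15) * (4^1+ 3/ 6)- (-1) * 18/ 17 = 105586446220.11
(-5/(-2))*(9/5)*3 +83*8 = 1355/2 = 677.50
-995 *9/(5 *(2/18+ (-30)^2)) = -16119/8101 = -1.99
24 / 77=0.31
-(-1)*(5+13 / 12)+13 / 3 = 125 / 12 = 10.42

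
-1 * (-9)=9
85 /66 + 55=3715 /66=56.29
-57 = -57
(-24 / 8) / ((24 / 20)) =-5 / 2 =-2.50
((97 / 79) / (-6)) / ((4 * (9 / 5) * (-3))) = 0.01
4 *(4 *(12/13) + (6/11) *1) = 2424/143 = 16.95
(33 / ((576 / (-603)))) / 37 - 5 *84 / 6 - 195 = -629731 / 2368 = -265.93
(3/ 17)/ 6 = 0.03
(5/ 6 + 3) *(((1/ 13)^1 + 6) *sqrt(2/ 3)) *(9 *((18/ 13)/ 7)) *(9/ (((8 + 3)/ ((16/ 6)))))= 392472 *sqrt(6)/ 13013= 73.88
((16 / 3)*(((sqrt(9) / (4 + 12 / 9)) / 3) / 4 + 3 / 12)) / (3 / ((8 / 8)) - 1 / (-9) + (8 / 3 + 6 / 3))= 57 / 280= 0.20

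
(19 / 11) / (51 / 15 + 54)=95 / 3157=0.03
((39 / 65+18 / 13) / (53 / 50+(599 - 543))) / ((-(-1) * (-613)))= -430 / 7578519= -0.00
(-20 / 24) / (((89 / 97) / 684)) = -621.24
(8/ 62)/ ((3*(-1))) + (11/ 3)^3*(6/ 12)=41189/ 1674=24.61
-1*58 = -58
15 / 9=5 / 3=1.67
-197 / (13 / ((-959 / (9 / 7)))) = 1322461 / 117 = 11303.09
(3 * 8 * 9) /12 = 18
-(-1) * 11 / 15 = 11 / 15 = 0.73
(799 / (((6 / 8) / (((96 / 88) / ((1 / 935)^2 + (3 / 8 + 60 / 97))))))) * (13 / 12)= 197105629600 / 155544981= 1267.19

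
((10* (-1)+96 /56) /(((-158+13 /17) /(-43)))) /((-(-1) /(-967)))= 40998866 /18711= 2191.16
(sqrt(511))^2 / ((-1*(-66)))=7.74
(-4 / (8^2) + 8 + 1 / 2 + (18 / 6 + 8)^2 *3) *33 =196119 / 16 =12257.44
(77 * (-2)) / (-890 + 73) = 154 / 817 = 0.19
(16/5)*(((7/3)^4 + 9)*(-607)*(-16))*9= 97275392/9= 10808376.89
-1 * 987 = -987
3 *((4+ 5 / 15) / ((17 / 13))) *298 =50362 / 17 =2962.47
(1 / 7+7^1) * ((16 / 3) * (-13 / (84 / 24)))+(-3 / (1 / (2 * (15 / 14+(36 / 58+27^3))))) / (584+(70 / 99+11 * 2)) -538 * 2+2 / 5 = -1807435206721 / 1280264160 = -1411.77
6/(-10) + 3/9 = -4/15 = -0.27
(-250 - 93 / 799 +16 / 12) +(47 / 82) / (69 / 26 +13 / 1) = -9949544204 / 39998739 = -248.75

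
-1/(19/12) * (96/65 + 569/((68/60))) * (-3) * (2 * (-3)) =-120183912/20995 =-5724.41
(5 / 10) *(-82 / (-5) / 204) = 41 / 1020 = 0.04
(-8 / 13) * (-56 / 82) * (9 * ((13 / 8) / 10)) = 126 / 205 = 0.61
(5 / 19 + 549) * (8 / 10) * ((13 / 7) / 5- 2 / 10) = 250464 / 3325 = 75.33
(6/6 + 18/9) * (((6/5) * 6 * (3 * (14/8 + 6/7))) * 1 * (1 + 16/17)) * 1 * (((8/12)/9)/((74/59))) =426393/22015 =19.37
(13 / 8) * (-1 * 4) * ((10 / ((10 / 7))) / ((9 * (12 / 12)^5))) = -91 / 18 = -5.06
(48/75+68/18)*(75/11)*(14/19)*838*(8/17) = 93292864/10659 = 8752.50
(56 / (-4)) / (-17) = 14 / 17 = 0.82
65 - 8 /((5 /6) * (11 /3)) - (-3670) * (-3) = -602119 /55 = -10947.62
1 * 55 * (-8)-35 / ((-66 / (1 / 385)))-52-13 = -366629 / 726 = -505.00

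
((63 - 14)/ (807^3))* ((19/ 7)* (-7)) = -931/ 525557943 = -0.00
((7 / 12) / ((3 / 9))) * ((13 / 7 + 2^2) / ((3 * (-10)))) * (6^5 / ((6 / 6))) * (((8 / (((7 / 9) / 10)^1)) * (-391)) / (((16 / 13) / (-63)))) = -5469328332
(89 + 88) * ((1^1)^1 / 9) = 59 / 3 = 19.67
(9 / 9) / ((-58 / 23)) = -23 / 58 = -0.40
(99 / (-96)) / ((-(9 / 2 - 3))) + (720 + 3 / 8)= 721.06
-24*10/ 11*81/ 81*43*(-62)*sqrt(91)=554880.42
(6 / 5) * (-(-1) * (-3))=-18 / 5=-3.60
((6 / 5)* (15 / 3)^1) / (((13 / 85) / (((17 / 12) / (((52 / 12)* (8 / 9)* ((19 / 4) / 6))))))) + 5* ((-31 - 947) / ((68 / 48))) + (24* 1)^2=-311968971 / 109174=-2857.54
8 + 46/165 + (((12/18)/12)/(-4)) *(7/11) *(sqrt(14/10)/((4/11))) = 1366/165 - 7 *sqrt(35)/1440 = 8.25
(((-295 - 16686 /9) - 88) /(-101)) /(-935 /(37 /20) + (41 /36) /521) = -1552415364 /35424303983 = -0.04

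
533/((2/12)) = 3198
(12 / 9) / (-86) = -2 / 129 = -0.02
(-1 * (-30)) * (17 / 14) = 255 / 7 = 36.43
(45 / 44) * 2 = 45 / 22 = 2.05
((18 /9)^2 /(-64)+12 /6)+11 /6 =181 /48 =3.77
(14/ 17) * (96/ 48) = 28/ 17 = 1.65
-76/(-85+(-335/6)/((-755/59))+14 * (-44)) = 68856/631153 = 0.11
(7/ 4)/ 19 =7/ 76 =0.09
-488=-488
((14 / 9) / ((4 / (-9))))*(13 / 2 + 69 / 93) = -3143 / 124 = -25.35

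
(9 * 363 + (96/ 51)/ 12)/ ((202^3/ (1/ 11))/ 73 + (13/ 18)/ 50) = 3649087500/ 1387197282533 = 0.00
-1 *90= -90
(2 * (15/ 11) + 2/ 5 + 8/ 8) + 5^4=34602/ 55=629.13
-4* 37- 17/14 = -2089/14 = -149.21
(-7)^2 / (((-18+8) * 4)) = -49 / 40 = -1.22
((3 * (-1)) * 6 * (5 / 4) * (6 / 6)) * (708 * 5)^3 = -998141940000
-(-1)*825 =825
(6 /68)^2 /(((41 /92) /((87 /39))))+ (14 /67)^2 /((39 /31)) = 152836925 /2074416279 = 0.07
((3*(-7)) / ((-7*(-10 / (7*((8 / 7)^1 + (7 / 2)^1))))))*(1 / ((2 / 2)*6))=-13 / 8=-1.62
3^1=3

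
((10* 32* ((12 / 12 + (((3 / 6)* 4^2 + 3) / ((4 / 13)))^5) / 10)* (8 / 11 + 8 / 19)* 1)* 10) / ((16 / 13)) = 17434863103.42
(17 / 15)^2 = 289 / 225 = 1.28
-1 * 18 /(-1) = 18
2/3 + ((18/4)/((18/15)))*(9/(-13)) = -301/156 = -1.93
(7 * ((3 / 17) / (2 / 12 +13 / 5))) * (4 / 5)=504 / 1411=0.36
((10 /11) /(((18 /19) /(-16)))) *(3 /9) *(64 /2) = -48640 /297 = -163.77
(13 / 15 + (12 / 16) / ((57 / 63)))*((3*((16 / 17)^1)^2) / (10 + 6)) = 7732 / 27455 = 0.28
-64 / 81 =-0.79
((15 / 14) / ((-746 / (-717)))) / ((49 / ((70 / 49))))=0.03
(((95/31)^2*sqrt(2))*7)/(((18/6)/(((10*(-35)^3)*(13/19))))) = -9090954.63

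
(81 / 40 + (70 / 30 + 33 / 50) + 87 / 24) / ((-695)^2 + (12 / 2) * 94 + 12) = 2593 / 145080300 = 0.00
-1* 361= -361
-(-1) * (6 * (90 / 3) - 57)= 123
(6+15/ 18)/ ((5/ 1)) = 41/ 30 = 1.37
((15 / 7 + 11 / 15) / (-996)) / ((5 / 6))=-151 / 43575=-0.00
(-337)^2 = 113569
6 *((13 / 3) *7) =182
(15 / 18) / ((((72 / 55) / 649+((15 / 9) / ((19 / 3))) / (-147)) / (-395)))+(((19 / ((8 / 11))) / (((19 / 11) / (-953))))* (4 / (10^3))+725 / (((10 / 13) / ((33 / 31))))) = -2033305679176563 / 1402502000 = -1449770.25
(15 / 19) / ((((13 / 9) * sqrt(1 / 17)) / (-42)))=-5670 * sqrt(17) / 247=-94.65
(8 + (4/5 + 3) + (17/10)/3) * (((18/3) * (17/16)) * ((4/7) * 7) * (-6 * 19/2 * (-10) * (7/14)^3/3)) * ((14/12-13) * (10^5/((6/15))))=-132939734375/6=-22156622395.83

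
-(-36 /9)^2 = -16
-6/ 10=-3/ 5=-0.60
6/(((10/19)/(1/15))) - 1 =-6/25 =-0.24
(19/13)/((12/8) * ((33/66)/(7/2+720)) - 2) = -54986/75205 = -0.73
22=22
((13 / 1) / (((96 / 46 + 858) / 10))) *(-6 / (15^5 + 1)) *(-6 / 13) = 115 / 208638556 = 0.00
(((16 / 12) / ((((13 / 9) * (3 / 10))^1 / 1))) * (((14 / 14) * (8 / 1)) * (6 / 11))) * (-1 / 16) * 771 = -92520 / 143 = -646.99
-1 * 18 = -18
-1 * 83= -83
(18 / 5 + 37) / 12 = 203 / 60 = 3.38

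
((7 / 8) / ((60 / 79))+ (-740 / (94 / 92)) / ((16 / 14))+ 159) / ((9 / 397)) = -4241456293 / 203040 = -20889.76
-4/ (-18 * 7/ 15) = 10/ 21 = 0.48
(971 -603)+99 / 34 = 12611 / 34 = 370.91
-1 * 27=-27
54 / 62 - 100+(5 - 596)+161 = -16403 / 31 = -529.13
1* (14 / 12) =7 / 6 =1.17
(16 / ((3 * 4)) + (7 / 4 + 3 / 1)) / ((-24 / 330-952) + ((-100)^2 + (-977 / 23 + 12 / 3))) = 92345 / 136763436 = 0.00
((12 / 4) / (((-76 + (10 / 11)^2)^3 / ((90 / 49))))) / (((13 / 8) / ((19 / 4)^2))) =-3197667605 / 17755259465216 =-0.00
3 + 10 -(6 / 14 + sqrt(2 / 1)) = 88 / 7 -sqrt(2) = 11.16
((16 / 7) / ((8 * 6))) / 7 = 1 / 147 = 0.01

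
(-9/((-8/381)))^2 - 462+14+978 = 11791961/64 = 184249.39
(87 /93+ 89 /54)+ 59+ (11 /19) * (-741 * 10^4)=-7181356909 /1674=-4289938.42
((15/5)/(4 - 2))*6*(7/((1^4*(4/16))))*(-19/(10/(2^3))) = -19152/5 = -3830.40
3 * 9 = 27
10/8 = 5/4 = 1.25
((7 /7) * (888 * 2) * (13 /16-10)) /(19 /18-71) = 293706 /1259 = 233.29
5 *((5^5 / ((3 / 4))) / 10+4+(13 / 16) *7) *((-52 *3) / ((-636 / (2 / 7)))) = 149.40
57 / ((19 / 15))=45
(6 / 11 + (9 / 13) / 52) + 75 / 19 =636645 / 141284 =4.51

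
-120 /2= -60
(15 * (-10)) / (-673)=150 / 673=0.22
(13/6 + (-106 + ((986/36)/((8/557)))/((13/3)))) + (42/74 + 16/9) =23451247/69264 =338.58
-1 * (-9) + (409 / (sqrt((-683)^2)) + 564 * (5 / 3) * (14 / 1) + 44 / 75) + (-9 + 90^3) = 742161.19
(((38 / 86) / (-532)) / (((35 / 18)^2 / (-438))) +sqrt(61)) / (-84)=-sqrt(61) / 84- 5913 / 5162150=-0.09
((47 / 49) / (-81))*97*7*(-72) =36472 / 63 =578.92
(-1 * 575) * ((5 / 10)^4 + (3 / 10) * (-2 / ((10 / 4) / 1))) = 1633 / 16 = 102.06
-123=-123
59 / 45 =1.31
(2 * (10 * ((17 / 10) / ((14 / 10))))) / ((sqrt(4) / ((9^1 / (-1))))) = -765 / 7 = -109.29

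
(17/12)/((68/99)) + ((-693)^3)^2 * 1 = 1772227169550052017/16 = 110764198096878251.06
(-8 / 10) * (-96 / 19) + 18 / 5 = 726 / 95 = 7.64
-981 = -981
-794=-794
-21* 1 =-21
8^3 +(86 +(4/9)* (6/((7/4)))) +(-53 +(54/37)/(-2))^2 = 100230734/28749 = 3486.41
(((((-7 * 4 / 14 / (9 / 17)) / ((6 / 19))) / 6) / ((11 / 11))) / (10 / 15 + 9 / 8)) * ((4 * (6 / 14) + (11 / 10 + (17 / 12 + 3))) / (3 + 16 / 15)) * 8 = -7847608 / 495747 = -15.83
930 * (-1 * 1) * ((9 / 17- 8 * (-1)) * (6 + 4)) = -1348500 / 17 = -79323.53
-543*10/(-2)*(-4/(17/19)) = -12137.65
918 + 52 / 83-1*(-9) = 76993 / 83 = 927.63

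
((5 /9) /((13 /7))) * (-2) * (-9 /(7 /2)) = 20 /13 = 1.54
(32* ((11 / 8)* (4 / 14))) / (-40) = -11 / 35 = -0.31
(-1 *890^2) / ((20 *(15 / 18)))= -47526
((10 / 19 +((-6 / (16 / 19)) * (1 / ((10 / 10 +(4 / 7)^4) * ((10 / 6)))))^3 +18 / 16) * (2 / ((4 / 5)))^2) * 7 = -8941189173911713663 / 3649456747182080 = -2450.01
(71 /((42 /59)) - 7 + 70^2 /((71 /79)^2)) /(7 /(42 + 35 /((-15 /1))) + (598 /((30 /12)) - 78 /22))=1219270382825 /46685124444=26.12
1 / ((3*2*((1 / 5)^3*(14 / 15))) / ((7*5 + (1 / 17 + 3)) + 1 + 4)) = 114375 / 119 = 961.13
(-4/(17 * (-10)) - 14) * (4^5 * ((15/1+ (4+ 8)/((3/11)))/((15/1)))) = -23924736/425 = -56293.50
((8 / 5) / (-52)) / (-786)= 1 / 25545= 0.00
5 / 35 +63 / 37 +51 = 13687 / 259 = 52.85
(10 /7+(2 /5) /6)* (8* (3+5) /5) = 10048 /525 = 19.14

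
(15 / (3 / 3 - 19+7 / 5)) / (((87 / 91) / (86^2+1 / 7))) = -16826225 / 2407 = -6990.54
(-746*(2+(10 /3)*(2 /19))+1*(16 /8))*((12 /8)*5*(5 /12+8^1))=-25212125 /228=-110579.50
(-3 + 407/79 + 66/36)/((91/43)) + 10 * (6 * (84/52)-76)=-2193841/3318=-661.19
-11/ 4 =-2.75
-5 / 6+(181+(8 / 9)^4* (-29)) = 2126579 / 13122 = 162.06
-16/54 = -8/27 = -0.30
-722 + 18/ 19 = -13700/ 19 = -721.05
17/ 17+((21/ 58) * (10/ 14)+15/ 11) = 2.62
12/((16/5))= 15/4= 3.75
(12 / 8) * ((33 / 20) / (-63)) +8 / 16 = 129 / 280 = 0.46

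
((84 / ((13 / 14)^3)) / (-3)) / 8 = -9604 / 2197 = -4.37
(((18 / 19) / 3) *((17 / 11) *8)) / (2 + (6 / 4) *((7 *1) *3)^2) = 0.01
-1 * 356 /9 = -356 /9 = -39.56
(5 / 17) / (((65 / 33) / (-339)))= -11187 / 221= -50.62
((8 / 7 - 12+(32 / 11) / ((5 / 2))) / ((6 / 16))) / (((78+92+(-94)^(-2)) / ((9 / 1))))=-263807616 / 192772195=-1.37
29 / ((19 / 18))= 27.47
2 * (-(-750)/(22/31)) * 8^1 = 186000/11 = 16909.09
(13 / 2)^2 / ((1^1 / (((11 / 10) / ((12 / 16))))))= 1859 / 30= 61.97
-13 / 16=-0.81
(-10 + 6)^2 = 16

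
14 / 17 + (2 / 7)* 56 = 286 / 17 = 16.82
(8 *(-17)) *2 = -272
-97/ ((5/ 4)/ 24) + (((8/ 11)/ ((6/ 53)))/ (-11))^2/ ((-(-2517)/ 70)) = -3088426149376/ 1658312865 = -1862.39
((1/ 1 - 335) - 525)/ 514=-859/ 514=-1.67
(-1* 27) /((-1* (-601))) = -27 /601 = -0.04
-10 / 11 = -0.91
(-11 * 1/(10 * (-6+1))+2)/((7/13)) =1443/350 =4.12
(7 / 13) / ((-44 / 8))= -14 / 143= -0.10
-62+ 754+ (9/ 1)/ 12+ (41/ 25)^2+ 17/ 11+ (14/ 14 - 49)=17847089/ 27500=648.99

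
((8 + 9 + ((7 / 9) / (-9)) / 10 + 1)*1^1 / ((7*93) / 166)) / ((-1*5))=-1209559 / 1318275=-0.92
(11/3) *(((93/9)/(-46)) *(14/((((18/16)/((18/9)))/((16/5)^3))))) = -671.75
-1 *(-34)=34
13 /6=2.17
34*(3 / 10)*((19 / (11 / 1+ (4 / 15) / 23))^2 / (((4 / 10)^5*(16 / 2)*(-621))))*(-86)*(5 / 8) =474179140625 / 14778778624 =32.09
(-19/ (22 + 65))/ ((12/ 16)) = -76/ 261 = -0.29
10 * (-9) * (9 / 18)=-45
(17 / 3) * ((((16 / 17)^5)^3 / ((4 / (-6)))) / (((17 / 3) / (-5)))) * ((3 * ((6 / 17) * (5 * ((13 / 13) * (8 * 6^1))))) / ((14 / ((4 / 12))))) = 6225776124876973670400 / 340628343129668079367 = 18.28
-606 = -606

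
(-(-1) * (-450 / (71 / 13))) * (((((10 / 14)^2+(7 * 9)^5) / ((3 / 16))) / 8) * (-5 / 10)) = 27257059997.82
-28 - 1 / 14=-393 / 14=-28.07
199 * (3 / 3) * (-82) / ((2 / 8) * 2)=-32636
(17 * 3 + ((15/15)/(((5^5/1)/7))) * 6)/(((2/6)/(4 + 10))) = 6695514/3125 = 2142.56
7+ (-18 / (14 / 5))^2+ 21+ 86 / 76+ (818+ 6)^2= 1264384505 / 1862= 679046.46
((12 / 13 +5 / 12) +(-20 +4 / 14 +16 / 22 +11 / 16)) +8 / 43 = -34655585 / 2066064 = -16.77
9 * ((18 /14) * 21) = 243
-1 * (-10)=10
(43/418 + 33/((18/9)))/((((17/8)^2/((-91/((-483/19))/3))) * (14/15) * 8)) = 902200/1535457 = 0.59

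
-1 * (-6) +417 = 423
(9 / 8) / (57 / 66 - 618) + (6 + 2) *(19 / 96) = 128833 / 81462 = 1.58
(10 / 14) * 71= 355 / 7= 50.71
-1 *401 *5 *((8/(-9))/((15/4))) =12832/27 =475.26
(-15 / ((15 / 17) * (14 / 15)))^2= 65025 / 196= 331.76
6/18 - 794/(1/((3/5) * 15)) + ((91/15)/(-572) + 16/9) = -14144921/1980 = -7143.90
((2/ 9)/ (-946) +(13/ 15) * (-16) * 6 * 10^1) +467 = -1553806/ 4257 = -365.00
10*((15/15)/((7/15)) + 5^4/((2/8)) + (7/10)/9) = 1576399/63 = 25022.21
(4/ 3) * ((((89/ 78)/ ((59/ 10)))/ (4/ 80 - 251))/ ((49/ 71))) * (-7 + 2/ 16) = 17377250/ 1697661693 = 0.01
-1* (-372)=372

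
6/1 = 6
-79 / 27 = -2.93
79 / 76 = 1.04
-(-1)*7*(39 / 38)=273 / 38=7.18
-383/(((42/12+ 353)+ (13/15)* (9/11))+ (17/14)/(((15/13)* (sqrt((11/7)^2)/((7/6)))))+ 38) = -758340/784061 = -0.97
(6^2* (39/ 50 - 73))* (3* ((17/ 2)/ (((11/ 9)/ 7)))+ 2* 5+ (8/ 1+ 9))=-123723693/ 275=-449904.34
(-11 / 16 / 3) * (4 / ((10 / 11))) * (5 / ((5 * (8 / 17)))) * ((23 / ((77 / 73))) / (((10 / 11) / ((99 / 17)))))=-6704247 / 22400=-299.30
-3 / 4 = -0.75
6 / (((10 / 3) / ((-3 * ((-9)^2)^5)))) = -18828635765.40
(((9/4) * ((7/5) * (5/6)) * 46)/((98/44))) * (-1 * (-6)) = 2277/7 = 325.29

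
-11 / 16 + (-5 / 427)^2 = -2005219 / 2917264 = -0.69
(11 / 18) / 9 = 11 / 162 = 0.07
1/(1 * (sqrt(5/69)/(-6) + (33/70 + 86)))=3675 * sqrt(345)/11376347132 + 131561955/11376347132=0.01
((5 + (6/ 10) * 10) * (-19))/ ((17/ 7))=-1463/ 17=-86.06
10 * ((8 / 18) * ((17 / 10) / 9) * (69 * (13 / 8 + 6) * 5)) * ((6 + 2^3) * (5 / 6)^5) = 2608703125 / 209952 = 12425.24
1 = 1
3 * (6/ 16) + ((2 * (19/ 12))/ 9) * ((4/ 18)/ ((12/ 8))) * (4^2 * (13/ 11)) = 135403/ 64152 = 2.11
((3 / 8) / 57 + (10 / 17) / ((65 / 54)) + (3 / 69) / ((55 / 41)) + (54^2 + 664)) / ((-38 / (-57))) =5370.79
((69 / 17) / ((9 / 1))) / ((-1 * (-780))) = 0.00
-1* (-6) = 6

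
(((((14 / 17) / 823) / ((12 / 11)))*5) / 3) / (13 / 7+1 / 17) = 2695 / 3377592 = 0.00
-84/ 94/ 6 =-7/ 47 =-0.15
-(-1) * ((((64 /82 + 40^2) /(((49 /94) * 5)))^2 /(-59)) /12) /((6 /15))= -97095905792 /72896565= -1331.97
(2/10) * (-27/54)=-1/10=-0.10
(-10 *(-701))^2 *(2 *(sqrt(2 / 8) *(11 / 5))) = 108108220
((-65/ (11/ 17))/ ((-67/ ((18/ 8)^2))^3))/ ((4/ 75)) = 44043172875/ 54204710912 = 0.81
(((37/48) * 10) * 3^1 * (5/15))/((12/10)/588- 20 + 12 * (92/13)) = 589225/4962876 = 0.12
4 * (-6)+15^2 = 201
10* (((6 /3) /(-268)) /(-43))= 5 /2881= 0.00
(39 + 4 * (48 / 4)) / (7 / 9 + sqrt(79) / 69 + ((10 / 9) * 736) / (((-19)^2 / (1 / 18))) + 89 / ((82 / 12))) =921332563707283731 / 147485512139241010 - 958689539991387 * sqrt(79) / 147485512139241010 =6.19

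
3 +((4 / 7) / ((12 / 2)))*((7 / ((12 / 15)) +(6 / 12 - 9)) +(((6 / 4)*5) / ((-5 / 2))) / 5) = 89 / 30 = 2.97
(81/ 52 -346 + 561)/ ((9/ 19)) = 213959/ 468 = 457.18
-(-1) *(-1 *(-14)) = 14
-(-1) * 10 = 10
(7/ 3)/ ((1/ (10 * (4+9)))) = 303.33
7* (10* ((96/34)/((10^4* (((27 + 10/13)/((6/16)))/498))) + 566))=60787188931/1534250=39620.13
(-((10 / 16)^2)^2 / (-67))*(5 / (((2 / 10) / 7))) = 109375 / 274432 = 0.40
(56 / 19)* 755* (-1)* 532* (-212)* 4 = 1003896320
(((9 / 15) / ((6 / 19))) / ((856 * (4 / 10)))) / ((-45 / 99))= -0.01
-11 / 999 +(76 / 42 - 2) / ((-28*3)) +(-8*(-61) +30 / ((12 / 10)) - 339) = 8517046 / 48951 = 173.99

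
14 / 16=7 / 8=0.88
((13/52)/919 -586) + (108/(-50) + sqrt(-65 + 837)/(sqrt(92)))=-54051879/91900 + sqrt(4439)/23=-585.26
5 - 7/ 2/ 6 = 53/ 12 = 4.42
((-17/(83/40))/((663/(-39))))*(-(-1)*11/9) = 440/747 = 0.59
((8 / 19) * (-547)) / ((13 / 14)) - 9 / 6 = -123269 / 494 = -249.53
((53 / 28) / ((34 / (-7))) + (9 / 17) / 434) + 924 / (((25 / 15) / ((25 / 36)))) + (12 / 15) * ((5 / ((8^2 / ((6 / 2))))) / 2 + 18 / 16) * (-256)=19214011 / 147560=130.21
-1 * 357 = -357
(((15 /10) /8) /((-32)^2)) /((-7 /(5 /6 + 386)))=-2321 /229376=-0.01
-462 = -462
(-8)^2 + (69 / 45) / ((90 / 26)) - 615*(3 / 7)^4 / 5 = 97716074 / 1620675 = 60.29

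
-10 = -10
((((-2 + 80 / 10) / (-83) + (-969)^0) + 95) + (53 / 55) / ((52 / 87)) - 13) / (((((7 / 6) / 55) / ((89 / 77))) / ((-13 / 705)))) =-1786060277 / 21026390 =-84.94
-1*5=-5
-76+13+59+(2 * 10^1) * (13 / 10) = 22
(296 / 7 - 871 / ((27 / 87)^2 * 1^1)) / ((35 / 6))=-10207202 / 6615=-1543.04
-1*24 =-24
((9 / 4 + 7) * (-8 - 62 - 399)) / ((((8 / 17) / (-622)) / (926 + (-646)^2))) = 19185871181631 / 8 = 2398233897703.88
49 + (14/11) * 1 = 553/11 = 50.27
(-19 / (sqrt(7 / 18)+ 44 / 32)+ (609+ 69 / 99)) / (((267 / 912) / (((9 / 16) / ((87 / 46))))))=4782528 * sqrt(14) / 2232565+ 14776906784 / 24558215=609.72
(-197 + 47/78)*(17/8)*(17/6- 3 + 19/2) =-1822961/468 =-3895.22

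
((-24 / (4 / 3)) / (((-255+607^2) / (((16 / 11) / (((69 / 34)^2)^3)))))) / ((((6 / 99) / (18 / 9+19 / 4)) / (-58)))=179197312256 / 27252963057233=0.01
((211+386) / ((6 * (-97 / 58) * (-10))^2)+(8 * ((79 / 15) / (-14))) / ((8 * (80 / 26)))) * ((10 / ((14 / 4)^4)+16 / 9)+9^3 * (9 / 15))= -8748105560279 / 316274126000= -27.66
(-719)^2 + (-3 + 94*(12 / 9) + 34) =517117.33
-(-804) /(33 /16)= 4288 /11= 389.82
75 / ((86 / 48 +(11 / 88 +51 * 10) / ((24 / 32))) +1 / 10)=9000 / 81847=0.11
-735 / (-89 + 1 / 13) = 9555 / 1156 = 8.27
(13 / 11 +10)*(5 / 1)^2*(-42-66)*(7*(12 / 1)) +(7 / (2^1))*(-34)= -2536155.36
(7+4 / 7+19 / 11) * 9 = 6444 / 77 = 83.69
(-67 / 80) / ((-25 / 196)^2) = -160867 / 3125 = -51.48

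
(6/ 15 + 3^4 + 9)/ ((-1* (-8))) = 113/ 10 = 11.30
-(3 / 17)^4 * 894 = -72414 / 83521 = -0.87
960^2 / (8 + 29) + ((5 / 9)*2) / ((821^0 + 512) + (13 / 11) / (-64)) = 2995431582080 / 120259287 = 24908.11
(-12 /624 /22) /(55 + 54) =-1 /124696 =-0.00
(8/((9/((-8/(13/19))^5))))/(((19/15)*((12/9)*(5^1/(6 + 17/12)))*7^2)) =-190030954496/54580071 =-3481.69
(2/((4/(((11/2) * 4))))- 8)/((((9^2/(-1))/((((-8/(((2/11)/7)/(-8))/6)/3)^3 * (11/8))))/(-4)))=10284775424/19683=522520.72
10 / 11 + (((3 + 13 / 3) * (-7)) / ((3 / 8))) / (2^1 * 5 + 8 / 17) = -107182 / 8811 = -12.16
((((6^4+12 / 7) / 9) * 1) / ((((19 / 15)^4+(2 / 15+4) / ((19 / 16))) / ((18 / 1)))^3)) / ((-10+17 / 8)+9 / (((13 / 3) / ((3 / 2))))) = -795.89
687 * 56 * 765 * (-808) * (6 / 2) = -71340937920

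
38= 38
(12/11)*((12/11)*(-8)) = -1152/121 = -9.52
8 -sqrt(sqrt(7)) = 8 -7^(1 /4) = 6.37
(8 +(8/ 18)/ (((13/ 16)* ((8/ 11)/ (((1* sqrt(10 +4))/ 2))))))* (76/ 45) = 3344* sqrt(14)/ 5265 +608/ 45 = 15.89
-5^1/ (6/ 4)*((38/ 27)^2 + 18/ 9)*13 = -377260/ 2187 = -172.50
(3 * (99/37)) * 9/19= 2673/703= 3.80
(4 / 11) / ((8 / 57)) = 57 / 22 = 2.59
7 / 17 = 0.41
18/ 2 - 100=-91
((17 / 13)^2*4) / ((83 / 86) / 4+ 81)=397664 / 4723043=0.08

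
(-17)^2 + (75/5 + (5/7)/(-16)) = 34043/112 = 303.96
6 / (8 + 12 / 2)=3 / 7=0.43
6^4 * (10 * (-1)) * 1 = -12960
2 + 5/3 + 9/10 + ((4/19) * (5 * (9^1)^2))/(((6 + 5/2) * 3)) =76651/9690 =7.91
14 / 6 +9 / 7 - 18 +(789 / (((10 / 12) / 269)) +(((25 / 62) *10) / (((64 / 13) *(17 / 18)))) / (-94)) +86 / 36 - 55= 254622.20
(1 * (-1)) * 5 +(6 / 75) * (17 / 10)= -608 / 125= -4.86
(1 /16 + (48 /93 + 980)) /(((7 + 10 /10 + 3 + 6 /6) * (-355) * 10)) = -486367 /21129600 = -0.02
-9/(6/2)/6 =-1/2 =-0.50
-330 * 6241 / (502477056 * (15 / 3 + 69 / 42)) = -2402785 / 3894197184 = -0.00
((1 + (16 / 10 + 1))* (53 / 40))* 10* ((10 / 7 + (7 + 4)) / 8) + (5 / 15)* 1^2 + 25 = 167057 / 1680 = 99.44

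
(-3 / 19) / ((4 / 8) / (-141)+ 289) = -846 / 1548443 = -0.00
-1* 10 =-10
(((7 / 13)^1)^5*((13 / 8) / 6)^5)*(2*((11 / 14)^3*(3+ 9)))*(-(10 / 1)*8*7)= -2282665 / 5308416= -0.43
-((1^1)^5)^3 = -1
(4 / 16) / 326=1 / 1304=0.00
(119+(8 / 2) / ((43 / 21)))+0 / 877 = 5201 / 43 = 120.95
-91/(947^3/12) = -1092/849278123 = -0.00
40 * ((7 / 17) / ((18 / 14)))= 1960 / 153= 12.81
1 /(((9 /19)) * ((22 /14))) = 133 /99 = 1.34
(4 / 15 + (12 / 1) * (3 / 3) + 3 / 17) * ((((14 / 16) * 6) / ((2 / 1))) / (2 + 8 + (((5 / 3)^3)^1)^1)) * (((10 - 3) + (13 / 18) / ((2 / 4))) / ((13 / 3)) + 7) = 69764751 / 3491800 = 19.98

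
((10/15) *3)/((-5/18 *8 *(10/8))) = -18/25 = -0.72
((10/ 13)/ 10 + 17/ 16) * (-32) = -474/ 13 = -36.46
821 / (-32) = -25.66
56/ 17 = 3.29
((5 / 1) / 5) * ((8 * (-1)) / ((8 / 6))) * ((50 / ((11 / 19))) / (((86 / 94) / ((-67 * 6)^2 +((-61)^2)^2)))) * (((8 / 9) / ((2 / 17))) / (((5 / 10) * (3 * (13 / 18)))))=-340235236072000 / 6149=-55331799653.93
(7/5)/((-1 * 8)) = -7/40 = -0.18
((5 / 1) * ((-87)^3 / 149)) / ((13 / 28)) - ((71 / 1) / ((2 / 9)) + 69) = -185885889 / 3874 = -47982.93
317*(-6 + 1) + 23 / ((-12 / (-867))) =307 / 4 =76.75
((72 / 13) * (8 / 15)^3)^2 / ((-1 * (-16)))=1048576 / 23765625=0.04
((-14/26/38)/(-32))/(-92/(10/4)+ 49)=35/964288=0.00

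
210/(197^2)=210/38809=0.01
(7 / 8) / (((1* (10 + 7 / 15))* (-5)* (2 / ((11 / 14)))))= -33 / 5024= -0.01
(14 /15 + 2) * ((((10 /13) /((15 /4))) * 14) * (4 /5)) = 19712 /2925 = 6.74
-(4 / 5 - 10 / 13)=-2 / 65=-0.03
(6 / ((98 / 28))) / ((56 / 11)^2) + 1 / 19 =12385 / 104272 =0.12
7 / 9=0.78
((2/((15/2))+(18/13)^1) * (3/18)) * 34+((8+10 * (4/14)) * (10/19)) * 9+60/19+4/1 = 5286362/77805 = 67.94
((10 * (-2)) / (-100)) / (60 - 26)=1 / 170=0.01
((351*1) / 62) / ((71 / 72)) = 12636 / 2201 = 5.74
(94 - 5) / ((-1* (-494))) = 89 / 494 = 0.18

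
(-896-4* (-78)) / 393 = -584 / 393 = -1.49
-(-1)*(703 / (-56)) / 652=-703 / 36512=-0.02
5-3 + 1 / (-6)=11 / 6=1.83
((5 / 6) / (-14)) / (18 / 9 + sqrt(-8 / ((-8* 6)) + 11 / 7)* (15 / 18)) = -180 / 4223 + 25* sqrt(3066) / 59122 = -0.02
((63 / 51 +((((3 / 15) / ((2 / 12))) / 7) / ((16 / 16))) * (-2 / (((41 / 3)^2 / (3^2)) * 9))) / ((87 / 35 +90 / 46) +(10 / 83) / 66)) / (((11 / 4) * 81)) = 3140175188 / 2520154219977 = 0.00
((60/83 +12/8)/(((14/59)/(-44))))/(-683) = 0.60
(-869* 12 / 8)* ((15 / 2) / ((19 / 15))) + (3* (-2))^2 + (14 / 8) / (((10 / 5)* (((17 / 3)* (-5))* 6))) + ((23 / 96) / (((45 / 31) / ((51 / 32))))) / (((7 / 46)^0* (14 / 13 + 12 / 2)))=-457354212599 / 59535360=-7682.06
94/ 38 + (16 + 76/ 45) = 17239/ 855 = 20.16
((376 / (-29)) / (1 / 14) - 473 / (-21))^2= 9375467929 / 370881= 25278.91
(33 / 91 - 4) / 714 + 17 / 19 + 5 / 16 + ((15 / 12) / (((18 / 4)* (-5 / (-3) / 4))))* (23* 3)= 466170625 / 9876048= 47.20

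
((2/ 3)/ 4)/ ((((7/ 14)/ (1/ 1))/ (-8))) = -8/ 3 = -2.67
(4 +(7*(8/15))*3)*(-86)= -6536/5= -1307.20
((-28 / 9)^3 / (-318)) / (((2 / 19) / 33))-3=1031081 / 38637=26.69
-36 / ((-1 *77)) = 0.47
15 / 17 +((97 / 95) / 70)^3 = 0.88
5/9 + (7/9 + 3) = 13/3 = 4.33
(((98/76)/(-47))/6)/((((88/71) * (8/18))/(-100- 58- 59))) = 2264829/1257344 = 1.80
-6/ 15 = -2/ 5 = -0.40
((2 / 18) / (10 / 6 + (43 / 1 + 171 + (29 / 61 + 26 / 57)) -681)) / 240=-1159 / 1162602000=-0.00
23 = 23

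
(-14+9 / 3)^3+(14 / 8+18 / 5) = -26513 / 20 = -1325.65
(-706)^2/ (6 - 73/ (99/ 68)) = -11291.80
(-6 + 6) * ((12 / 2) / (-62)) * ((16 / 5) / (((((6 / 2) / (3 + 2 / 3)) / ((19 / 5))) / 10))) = 0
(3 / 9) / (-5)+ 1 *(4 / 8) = 13 / 30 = 0.43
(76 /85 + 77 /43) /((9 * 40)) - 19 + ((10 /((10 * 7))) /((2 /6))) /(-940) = -2740678231 /144299400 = -18.99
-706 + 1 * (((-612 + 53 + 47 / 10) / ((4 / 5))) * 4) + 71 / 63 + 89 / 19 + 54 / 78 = -108024353 / 31122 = -3471.00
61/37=1.65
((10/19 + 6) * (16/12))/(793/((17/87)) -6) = 8432/3926673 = 0.00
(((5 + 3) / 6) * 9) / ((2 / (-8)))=-48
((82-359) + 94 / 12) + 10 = -1555 / 6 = -259.17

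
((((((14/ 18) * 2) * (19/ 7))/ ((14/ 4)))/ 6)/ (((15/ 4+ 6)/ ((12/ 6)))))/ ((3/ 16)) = 4864/ 22113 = 0.22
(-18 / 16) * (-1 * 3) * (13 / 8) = 5.48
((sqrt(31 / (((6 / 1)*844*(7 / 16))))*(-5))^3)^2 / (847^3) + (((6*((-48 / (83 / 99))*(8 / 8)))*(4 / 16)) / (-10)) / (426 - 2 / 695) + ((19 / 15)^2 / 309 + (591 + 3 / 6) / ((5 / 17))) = 373739424403183976884398823221247 / 185835966926169695634294307050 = 2011.13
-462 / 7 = -66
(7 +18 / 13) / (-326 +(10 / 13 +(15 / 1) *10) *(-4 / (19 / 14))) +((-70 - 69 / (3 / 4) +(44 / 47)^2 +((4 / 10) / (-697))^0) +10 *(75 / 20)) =-25773653365 / 210166469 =-122.63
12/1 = 12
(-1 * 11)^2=121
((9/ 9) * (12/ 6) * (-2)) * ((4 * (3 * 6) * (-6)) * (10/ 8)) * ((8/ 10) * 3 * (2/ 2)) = 5184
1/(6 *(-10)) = -1/60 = -0.02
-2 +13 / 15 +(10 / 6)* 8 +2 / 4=127 / 10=12.70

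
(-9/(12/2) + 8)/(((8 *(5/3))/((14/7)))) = 39/40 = 0.98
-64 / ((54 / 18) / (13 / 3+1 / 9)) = -2560 / 27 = -94.81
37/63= 0.59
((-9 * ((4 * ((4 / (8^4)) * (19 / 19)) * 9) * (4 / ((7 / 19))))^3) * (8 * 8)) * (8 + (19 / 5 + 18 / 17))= -49187075607 / 119418880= -411.89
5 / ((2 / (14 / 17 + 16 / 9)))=995 / 153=6.50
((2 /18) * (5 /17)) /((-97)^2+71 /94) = 470 /135331101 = 0.00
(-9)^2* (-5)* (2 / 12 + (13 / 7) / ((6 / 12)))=-22005 / 14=-1571.79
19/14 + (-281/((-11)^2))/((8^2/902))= -77303/2464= -31.37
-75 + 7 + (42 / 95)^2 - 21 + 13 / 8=-87.18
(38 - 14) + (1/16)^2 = 6145/256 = 24.00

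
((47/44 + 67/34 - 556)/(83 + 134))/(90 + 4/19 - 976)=1571737/546355656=0.00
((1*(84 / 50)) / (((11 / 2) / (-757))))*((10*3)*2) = -763056 / 55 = -13873.75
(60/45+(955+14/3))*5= 4805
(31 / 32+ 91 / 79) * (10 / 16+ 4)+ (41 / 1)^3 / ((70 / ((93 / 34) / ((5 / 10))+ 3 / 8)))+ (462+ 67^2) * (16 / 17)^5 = 1893810076934227 / 201006315776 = 9421.64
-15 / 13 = -1.15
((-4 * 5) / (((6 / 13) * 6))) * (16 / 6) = -520 / 27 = -19.26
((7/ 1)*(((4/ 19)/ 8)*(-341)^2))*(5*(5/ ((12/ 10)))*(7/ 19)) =712221125/ 4332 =164409.31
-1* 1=-1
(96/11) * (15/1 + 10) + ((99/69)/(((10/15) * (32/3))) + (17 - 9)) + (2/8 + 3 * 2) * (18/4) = 4121003/16192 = 254.51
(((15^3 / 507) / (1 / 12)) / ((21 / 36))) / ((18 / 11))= 99000 / 1183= 83.69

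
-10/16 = -5/8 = -0.62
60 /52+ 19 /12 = 427 /156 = 2.74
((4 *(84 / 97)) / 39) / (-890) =-0.00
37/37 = 1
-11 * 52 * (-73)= 41756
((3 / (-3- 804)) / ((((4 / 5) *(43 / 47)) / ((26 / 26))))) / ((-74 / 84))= 4935 / 855958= 0.01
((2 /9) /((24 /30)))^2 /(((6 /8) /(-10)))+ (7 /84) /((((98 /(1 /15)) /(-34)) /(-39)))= -227099 /238140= -0.95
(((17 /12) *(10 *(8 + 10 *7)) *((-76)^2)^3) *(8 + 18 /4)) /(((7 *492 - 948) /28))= 89575357424000 /3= 29858452474666.67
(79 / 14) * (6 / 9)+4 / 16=337 / 84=4.01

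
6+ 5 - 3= 8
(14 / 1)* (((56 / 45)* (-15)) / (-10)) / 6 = 196 / 45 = 4.36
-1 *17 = -17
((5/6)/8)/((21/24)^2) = 20/147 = 0.14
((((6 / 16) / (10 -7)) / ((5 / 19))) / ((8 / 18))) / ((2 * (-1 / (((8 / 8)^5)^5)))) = -171 / 320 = -0.53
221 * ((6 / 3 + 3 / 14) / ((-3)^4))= 6851 / 1134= 6.04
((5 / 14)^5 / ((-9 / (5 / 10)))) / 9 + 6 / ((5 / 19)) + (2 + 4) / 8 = 10259246087 / 435637440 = 23.55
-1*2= -2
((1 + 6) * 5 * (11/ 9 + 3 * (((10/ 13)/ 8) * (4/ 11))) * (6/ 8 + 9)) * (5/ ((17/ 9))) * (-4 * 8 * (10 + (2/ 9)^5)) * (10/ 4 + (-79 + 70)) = 9178365341600/ 3680721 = 2493632.45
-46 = -46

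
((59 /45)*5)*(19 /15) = 1121 /135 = 8.30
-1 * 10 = -10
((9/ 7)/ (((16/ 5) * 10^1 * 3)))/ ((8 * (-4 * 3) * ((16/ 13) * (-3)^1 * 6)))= 13/ 2064384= 0.00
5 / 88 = 0.06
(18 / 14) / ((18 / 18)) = 9 / 7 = 1.29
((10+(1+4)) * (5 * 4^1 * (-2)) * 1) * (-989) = 593400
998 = 998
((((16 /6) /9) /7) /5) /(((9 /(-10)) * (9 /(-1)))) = 16 /15309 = 0.00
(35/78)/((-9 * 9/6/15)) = -175/351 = -0.50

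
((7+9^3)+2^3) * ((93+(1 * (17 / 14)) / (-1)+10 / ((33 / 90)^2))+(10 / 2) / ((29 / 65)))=3241464780 / 24563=131965.35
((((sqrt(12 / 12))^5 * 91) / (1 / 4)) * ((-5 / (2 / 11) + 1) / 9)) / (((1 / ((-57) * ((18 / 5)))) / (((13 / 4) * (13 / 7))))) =6637137 / 5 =1327427.40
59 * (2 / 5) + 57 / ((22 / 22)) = 403 / 5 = 80.60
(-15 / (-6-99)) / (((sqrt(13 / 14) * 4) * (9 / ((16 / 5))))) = 4 * sqrt(182) / 4095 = 0.01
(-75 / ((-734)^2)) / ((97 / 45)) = -3375 / 52259332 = -0.00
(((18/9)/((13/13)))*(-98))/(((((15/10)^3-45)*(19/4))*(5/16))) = 100352/31635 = 3.17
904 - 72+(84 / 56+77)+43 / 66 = 30068 / 33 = 911.15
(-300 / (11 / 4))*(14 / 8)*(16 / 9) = -11200 / 33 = -339.39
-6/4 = -3/2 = -1.50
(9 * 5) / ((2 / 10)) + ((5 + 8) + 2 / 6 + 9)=742 / 3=247.33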